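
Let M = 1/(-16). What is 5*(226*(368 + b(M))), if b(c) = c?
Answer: 3326155/8 ≈ 4.1577e+5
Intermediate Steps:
M = -1/16 ≈ -0.062500
5*(226*(368 + b(M))) = 5*(226*(368 - 1/16)) = 5*(226*(5887/16)) = 5*(665231/8) = 3326155/8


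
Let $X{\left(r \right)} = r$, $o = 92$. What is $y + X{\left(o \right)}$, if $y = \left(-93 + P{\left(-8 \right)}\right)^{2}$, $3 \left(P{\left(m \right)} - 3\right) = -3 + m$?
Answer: $\frac{79789}{9} \approx 8865.4$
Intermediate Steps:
$P{\left(m \right)} = 2 + \frac{m}{3}$ ($P{\left(m \right)} = 3 + \frac{-3 + m}{3} = 3 + \left(-1 + \frac{m}{3}\right) = 2 + \frac{m}{3}$)
$y = \frac{78961}{9}$ ($y = \left(-93 + \left(2 + \frac{1}{3} \left(-8\right)\right)\right)^{2} = \left(-93 + \left(2 - \frac{8}{3}\right)\right)^{2} = \left(-93 - \frac{2}{3}\right)^{2} = \left(- \frac{281}{3}\right)^{2} = \frac{78961}{9} \approx 8773.4$)
$y + X{\left(o \right)} = \frac{78961}{9} + 92 = \frac{79789}{9}$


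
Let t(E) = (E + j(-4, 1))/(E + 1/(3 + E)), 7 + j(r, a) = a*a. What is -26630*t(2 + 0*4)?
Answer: 532600/11 ≈ 48418.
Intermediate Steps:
j(r, a) = -7 + a² (j(r, a) = -7 + a*a = -7 + a²)
t(E) = (-6 + E)/(E + 1/(3 + E)) (t(E) = (E + (-7 + 1²))/(E + 1/(3 + E)) = (E + (-7 + 1))/(E + 1/(3 + E)) = (E - 6)/(E + 1/(3 + E)) = (-6 + E)/(E + 1/(3 + E)))
-26630*t(2 + 0*4) = -26630*(-18 + (2 + 0*4)² - 3*(2 + 0*4))/(1 + (2 + 0*4)² + 3*(2 + 0*4)) = -26630*(-18 + (2 + 0)² - 3*(2 + 0))/(1 + (2 + 0)² + 3*(2 + 0)) = -26630*(-18 + 2² - 3*2)/(1 + 2² + 3*2) = -26630*(-18 + 4 - 6)/(1 + 4 + 6) = -26630*(-20)/11 = -26630*(-20/11) = 532600/11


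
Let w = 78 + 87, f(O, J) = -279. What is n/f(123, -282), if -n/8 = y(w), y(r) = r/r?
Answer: 8/279 ≈ 0.028674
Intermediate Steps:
w = 165
y(r) = 1
n = -8 (n = -8*1 = -8)
n/f(123, -282) = -8/(-279) = -8*(-1/279) = 8/279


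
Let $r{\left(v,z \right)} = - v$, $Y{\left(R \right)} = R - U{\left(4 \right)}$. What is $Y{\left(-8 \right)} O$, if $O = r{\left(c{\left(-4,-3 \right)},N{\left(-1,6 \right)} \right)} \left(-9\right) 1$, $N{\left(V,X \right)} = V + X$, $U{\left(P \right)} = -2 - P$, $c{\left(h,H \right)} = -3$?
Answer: $54$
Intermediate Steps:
$Y{\left(R \right)} = 6 + R$ ($Y{\left(R \right)} = R - \left(-2 - 4\right) = R - -6 = R + 6 = 6 + R$)
$O = -27$ ($O = \left(-1\right) \left(-3\right) \left(-9\right) 1 = 3 \left(-9\right) 1 = \left(-27\right) 1 = -27$)
$Y{\left(-8 \right)} O = \left(6 - 8\right) \left(-27\right) = \left(-2\right) \left(-27\right) = 54$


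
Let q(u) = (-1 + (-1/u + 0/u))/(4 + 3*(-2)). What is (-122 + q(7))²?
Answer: 722500/49 ≈ 14745.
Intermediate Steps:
q(u) = ½ + 1/(2*u) (q(u) = (-1 + (-1/u + 0))/(4 - 6) = (-1 - 1/u)/(-2) = (-1 - 1/u)*(-½) = ½ + 1/(2*u))
(-122 + q(7))² = (-122 + (½)*(1 + 7)/7)² = (-122 + (½)*(⅐)*8)² = (-122 + 4/7)² = (-850/7)² = 722500/49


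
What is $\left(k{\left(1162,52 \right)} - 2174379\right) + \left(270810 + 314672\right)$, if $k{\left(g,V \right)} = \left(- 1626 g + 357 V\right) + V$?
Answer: $-3459693$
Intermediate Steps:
$k{\left(g,V \right)} = - 1626 g + 358 V$
$\left(k{\left(1162,52 \right)} - 2174379\right) + \left(270810 + 314672\right) = \left(\left(\left(-1626\right) 1162 + 358 \cdot 52\right) - 2174379\right) + \left(270810 + 314672\right) = \left(\left(-1889412 + 18616\right) - 2174379\right) + 585482 = \left(-1870796 - 2174379\right) + 585482 = -4045175 + 585482 = -3459693$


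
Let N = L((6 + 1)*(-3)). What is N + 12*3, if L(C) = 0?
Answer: 36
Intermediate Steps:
N = 0
N + 12*3 = 0 + 12*3 = 0 + 36 = 36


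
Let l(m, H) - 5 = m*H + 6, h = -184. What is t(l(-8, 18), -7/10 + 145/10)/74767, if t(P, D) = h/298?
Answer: -92/11140283 ≈ -8.2583e-6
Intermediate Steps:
l(m, H) = 11 + H*m (l(m, H) = 5 + (m*H + 6) = 5 + (H*m + 6) = 5 + (6 + H*m) = 11 + H*m)
t(P, D) = -92/149 (t(P, D) = -184/298 = -184*1/298 = -92/149)
t(l(-8, 18), -7/10 + 145/10)/74767 = -92/149/74767 = -92/149*1/74767 = -92/11140283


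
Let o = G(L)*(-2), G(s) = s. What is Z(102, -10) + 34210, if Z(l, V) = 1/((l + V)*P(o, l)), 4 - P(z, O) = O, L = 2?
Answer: 308437359/9016 ≈ 34210.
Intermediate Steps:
o = -4 (o = 2*(-2) = -4)
P(z, O) = 4 - O
Z(l, V) = 1/((4 - l)*(V + l)) (Z(l, V) = 1/((l + V)*(4 - l)) = 1/((V + l)*(4 - l)) = 1/((4 - l)*(V + l)))
Z(102, -10) + 34210 = -1/((-4 + 102)*(-10 + 102)) + 34210 = -1/(98*92) + 34210 = -1*1/98*1/92 + 34210 = -1/9016 + 34210 = 308437359/9016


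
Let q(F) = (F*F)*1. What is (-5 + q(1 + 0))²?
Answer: 16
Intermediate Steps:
q(F) = F² (q(F) = F²*1 = F²)
(-5 + q(1 + 0))² = (-5 + (1 + 0)²)² = (-5 + 1²)² = (-5 + 1)² = (-4)² = 16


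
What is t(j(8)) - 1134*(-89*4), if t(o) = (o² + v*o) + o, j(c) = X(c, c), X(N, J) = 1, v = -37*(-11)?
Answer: 404113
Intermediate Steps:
v = 407
j(c) = 1
t(o) = o² + 408*o (t(o) = (o² + 407*o) + o = o² + 408*o)
t(j(8)) - 1134*(-89*4) = 1*(408 + 1) - 1134*(-89*4) = 1*409 - 1134*(-356) = 409 - 1*(-403704) = 409 + 403704 = 404113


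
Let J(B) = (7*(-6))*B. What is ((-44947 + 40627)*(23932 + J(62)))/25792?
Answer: -46440/13 ≈ -3572.3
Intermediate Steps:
J(B) = -42*B
((-44947 + 40627)*(23932 + J(62)))/25792 = ((-44947 + 40627)*(23932 - 42*62))/25792 = -4320*(23932 - 2604)*(1/25792) = -4320*21328*(1/25792) = -92136960*1/25792 = -46440/13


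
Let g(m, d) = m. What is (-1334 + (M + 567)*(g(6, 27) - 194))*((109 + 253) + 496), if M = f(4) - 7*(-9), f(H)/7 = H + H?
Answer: -111799116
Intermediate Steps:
f(H) = 14*H (f(H) = 7*(H + H) = 7*(2*H) = 14*H)
M = 119 (M = 14*4 - 7*(-9) = 56 + 63 = 119)
(-1334 + (M + 567)*(g(6, 27) - 194))*((109 + 253) + 496) = (-1334 + (119 + 567)*(6 - 194))*((109 + 253) + 496) = (-1334 + 686*(-188))*(362 + 496) = (-1334 - 128968)*858 = -130302*858 = -111799116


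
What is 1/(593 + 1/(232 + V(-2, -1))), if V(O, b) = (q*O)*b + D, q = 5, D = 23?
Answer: 265/157146 ≈ 0.0016863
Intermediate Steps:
V(O, b) = 23 + 5*O*b (V(O, b) = (5*O)*b + 23 = 5*O*b + 23 = 23 + 5*O*b)
1/(593 + 1/(232 + V(-2, -1))) = 1/(593 + 1/(232 + (23 + 5*(-2)*(-1)))) = 1/(593 + 1/(232 + (23 + 10))) = 1/(593 + 1/(232 + 33)) = 1/(593 + 1/265) = 1/(157146/265) = 265/157146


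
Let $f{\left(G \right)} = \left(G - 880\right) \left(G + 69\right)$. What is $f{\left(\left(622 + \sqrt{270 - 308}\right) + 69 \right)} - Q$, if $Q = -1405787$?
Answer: $1262109 + 571 i \sqrt{38} \approx 1.2621 \cdot 10^{6} + 3519.9 i$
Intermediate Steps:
$f{\left(G \right)} = \left(-880 + G\right) \left(69 + G\right)$
$f{\left(\left(622 + \sqrt{270 - 308}\right) + 69 \right)} - Q = \left(-60720 + \left(\left(622 + \sqrt{270 - 308}\right) + 69\right)^{2} - 811 \left(\left(622 + \sqrt{270 - 308}\right) + 69\right)\right) - -1405787 = \left(-60720 + \left(\left(622 + \sqrt{-38}\right) + 69\right)^{2} - 811 \left(\left(622 + \sqrt{-38}\right) + 69\right)\right) + 1405787 = \left(-60720 + \left(\left(622 + i \sqrt{38}\right) + 69\right)^{2} - 811 \left(\left(622 + i \sqrt{38}\right) + 69\right)\right) + 1405787 = \left(-60720 + \left(691 + i \sqrt{38}\right)^{2} - 811 \left(691 + i \sqrt{38}\right)\right) + 1405787 = \left(-60720 + \left(691 + i \sqrt{38}\right)^{2} - \left(560401 + 811 i \sqrt{38}\right)\right) + 1405787 = \left(-621121 + \left(691 + i \sqrt{38}\right)^{2} - 811 i \sqrt{38}\right) + 1405787 = 784666 + \left(691 + i \sqrt{38}\right)^{2} - 811 i \sqrt{38}$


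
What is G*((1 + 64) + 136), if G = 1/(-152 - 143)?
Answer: -201/295 ≈ -0.68136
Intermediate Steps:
G = -1/295 (G = 1/(-295) = -1/295 ≈ -0.0033898)
G*((1 + 64) + 136) = -((1 + 64) + 136)/295 = -(65 + 136)/295 = -1/295*201 = -201/295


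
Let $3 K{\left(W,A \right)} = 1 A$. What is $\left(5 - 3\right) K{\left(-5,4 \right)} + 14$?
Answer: $\frac{50}{3} \approx 16.667$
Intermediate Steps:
$K{\left(W,A \right)} = \frac{A}{3}$ ($K{\left(W,A \right)} = \frac{1 A}{3} = \frac{A}{3}$)
$\left(5 - 3\right) K{\left(-5,4 \right)} + 14 = \left(5 - 3\right) \frac{1}{3} \cdot 4 + 14 = \left(5 - 3\right) \frac{4}{3} + 14 = 2 \cdot \frac{4}{3} + 14 = \frac{8}{3} + 14 = \frac{50}{3}$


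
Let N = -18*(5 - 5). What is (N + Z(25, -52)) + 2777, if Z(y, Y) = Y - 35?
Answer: 2690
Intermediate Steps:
Z(y, Y) = -35 + Y
N = 0 (N = -18*0 = 0)
(N + Z(25, -52)) + 2777 = (0 + (-35 - 52)) + 2777 = (0 - 87) + 2777 = -87 + 2777 = 2690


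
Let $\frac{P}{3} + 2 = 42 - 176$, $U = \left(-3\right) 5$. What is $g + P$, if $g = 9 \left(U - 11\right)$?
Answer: $-642$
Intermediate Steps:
$U = -15$
$P = -408$ ($P = -6 + 3 \left(42 - 176\right) = -6 + 3 \left(-134\right) = -6 - 402 = -408$)
$g = -234$ ($g = 9 \left(-15 - 11\right) = 9 \left(-26\right) = -234$)
$g + P = -234 - 408 = -642$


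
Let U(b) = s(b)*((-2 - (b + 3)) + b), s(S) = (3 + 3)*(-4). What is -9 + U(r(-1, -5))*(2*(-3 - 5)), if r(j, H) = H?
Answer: -1929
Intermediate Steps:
s(S) = -24 (s(S) = 6*(-4) = -24)
U(b) = 120 (U(b) = -24*((-2 - (b + 3)) + b) = -24*((-2 - (3 + b)) + b) = -24*((-2 + (-3 - b)) + b) = -24*((-5 - b) + b) = -24*(-5) = 120)
-9 + U(r(-1, -5))*(2*(-3 - 5)) = -9 + 120*(2*(-3 - 5)) = -9 + 120*(2*(-8)) = -9 + 120*(-16) = -9 - 1920 = -1929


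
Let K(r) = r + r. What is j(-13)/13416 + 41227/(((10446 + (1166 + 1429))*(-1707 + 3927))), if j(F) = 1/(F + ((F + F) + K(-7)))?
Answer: 2440452073/1715463739080 ≈ 0.0014226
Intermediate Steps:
K(r) = 2*r
j(F) = 1/(-14 + 3*F) (j(F) = 1/(F + ((F + F) + 2*(-7))) = 1/(F + (2*F - 14)) = 1/(F + (-14 + 2*F)) = 1/(-14 + 3*F))
j(-13)/13416 + 41227/(((10446 + (1166 + 1429))*(-1707 + 3927))) = 1/((-14 + 3*(-13))*13416) + 41227/(((10446 + (1166 + 1429))*(-1707 + 3927))) = (1/13416)/(-14 - 39) + 41227/(((10446 + 2595)*2220)) = (1/13416)/(-53) + 41227/((13041*2220)) = -1/53*1/13416 + 41227/28951020 = -1/711048 + 41227*(1/28951020) = -1/711048 + 41227/28951020 = 2440452073/1715463739080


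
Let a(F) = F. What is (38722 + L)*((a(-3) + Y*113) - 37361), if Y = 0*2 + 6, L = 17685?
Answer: -2069347202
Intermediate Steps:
Y = 6 (Y = 0 + 6 = 6)
(38722 + L)*((a(-3) + Y*113) - 37361) = (38722 + 17685)*((-3 + 6*113) - 37361) = 56407*((-3 + 678) - 37361) = 56407*(675 - 37361) = 56407*(-36686) = -2069347202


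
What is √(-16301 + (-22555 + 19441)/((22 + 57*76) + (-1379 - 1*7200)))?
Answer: I*√68868611/65 ≈ 127.67*I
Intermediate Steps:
√(-16301 + (-22555 + 19441)/((22 + 57*76) + (-1379 - 1*7200))) = √(-16301 - 3114/((22 + 4332) + (-1379 - 7200))) = √(-16301 - 3114/(4354 - 8579)) = √(-16301 - 3114/(-4225)) = √(-16301 - 3114*(-1/4225)) = √(-16301 + 3114/4225) = √(-68868611/4225) = I*√68868611/65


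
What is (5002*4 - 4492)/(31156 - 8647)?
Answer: 1724/2501 ≈ 0.68932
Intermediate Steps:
(5002*4 - 4492)/(31156 - 8647) = (20008 - 4492)/22509 = 15516*(1/22509) = 1724/2501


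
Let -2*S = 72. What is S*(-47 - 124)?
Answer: 6156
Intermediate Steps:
S = -36 (S = -½*72 = -36)
S*(-47 - 124) = -36*(-47 - 124) = -36*(-171) = 6156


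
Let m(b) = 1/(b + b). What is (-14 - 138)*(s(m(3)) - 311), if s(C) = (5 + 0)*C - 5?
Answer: 143716/3 ≈ 47905.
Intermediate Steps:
m(b) = 1/(2*b)
s(C) = -5 + 5*C (s(C) = 5*C - 5 = -5 + 5*C)
(-14 - 138)*(s(m(3)) - 311) = (-14 - 138)*((-5 + 5*((½)/3)) - 311) = -152*((-5 + 5*((½)*(⅓))) - 311) = -152*((-5 + 5*(⅙)) - 311) = -152*((-5 + ⅚) - 311) = -152*(-25/6 - 311) = -152*(-1891/6) = 143716/3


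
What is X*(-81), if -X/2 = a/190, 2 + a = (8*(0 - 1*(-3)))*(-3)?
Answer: -5994/95 ≈ -63.095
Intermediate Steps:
a = -74 (a = -2 + (8*(0 - 1*(-3)))*(-3) = -2 + (8*(0 + 3))*(-3) = -2 + (8*3)*(-3) = -2 + 24*(-3) = -2 - 72 = -74)
X = 74/95 (X = -(-148)/190 = -2*(-37/95) = 74/95 ≈ 0.77895)
X*(-81) = (74/95)*(-81) = -5994/95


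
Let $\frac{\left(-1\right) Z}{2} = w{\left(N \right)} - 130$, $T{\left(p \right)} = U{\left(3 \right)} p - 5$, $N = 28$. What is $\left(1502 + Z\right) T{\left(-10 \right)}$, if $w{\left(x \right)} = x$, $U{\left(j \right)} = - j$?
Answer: $42650$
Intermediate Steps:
$T{\left(p \right)} = -5 - 3 p$ ($T{\left(p \right)} = \left(-1\right) 3 p - 5 = - 3 p - 5 = -5 - 3 p$)
$Z = 204$ ($Z = - 2 \left(28 - 130\right) = \left(-2\right) \left(-102\right) = 204$)
$\left(1502 + Z\right) T{\left(-10 \right)} = \left(1502 + 204\right) \left(-5 - -30\right) = 1706 \left(-5 + 30\right) = 1706 \cdot 25 = 42650$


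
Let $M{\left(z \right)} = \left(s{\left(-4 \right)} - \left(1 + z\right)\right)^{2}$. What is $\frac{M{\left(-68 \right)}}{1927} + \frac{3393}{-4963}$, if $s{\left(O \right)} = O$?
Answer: $\frac{13159836}{9563701} \approx 1.376$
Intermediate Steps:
$M{\left(z \right)} = \left(-5 - z\right)^{2}$ ($M{\left(z \right)} = \left(-4 - \left(1 + z\right)\right)^{2} = \left(-5 - z\right)^{2}$)
$\frac{M{\left(-68 \right)}}{1927} + \frac{3393}{-4963} = \frac{\left(5 - 68\right)^{2}}{1927} + \frac{3393}{-4963} = \left(-63\right)^{2} \cdot \frac{1}{1927} + 3393 \left(- \frac{1}{4963}\right) = 3969 \cdot \frac{1}{1927} - \frac{3393}{4963} = \frac{3969}{1927} - \frac{3393}{4963} = \frac{13159836}{9563701}$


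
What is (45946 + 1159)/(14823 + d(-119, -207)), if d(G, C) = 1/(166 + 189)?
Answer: 16722275/5262166 ≈ 3.1778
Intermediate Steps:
d(G, C) = 1/355
(45946 + 1159)/(14823 + d(-119, -207)) = (45946 + 1159)/(14823 + 1/355) = 47105/(5262166/355) = 47105*(355/5262166) = 16722275/5262166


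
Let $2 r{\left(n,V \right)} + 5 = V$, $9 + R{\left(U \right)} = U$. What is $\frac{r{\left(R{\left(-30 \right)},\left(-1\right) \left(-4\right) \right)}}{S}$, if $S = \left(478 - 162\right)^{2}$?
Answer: $- \frac{1}{199712} \approx -5.0072 \cdot 10^{-6}$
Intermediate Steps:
$R{\left(U \right)} = -9 + U$
$r{\left(n,V \right)} = - \frac{5}{2} + \frac{V}{2}$
$S = 99856$ ($S = 316^{2} = 99856$)
$\frac{r{\left(R{\left(-30 \right)},\left(-1\right) \left(-4\right) \right)}}{S} = \frac{- \frac{5}{2} + \frac{\left(-1\right) \left(-4\right)}{2}}{99856} = \left(- \frac{5}{2} + \frac{1}{2} \cdot 4\right) \frac{1}{99856} = \left(- \frac{5}{2} + 2\right) \frac{1}{99856} = \left(- \frac{1}{2}\right) \frac{1}{99856} = - \frac{1}{199712}$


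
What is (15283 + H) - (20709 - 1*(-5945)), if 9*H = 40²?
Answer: -100739/9 ≈ -11193.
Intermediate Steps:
H = 1600/9 (H = (⅑)*40² = (⅑)*1600 = 1600/9 ≈ 177.78)
(15283 + H) - (20709 - 1*(-5945)) = (15283 + 1600/9) - (20709 - 1*(-5945)) = 139147/9 - (20709 + 5945) = 139147/9 - 1*26654 = 139147/9 - 26654 = -100739/9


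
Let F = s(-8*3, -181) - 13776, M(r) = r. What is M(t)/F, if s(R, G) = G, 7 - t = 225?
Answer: 218/13957 ≈ 0.015619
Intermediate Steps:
t = -218 (t = 7 - 1*225 = 7 - 225 = -218)
F = -13957 (F = -181 - 13776 = -13957)
M(t)/F = -218/(-13957) = -218*(-1/13957) = 218/13957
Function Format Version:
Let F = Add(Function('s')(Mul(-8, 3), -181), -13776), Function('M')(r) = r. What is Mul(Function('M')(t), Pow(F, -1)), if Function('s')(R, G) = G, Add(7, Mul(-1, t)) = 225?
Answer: Rational(218, 13957) ≈ 0.015619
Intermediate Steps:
t = -218 (t = Add(7, Mul(-1, 225)) = Add(7, -225) = -218)
F = -13957 (F = Add(-181, -13776) = -13957)
Mul(Function('M')(t), Pow(F, -1)) = Mul(-218, Pow(-13957, -1)) = Mul(-218, Rational(-1, 13957)) = Rational(218, 13957)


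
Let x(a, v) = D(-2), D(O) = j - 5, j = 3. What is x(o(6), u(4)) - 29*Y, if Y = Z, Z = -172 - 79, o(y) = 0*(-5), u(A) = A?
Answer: 7277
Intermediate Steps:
o(y) = 0
D(O) = -2 (D(O) = 3 - 5 = -2)
x(a, v) = -2
Z = -251
Y = -251
x(o(6), u(4)) - 29*Y = -2 - 29*(-251) = -2 + 7279 = 7277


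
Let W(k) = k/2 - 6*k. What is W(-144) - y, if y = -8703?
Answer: 9495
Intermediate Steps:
W(k) = -11*k/2 (W(k) = k*(½) - 6*k = k/2 - 6*k = -11*k/2)
W(-144) - y = -11/2*(-144) - 1*(-8703) = 792 + 8703 = 9495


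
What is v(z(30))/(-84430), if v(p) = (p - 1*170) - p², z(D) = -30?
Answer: 110/8443 ≈ 0.013029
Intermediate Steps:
v(p) = -170 + p - p² (v(p) = (p - 170) - p² = (-170 + p) - p² = -170 + p - p²)
v(z(30))/(-84430) = (-170 - 30 - 1*(-30)²)/(-84430) = (-170 - 30 - 1*900)*(-1/84430) = (-170 - 30 - 900)*(-1/84430) = -1100*(-1/84430) = 110/8443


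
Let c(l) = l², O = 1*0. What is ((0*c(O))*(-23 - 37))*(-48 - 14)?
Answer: 0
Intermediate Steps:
O = 0
((0*c(O))*(-23 - 37))*(-48 - 14) = ((0*0²)*(-23 - 37))*(-48 - 14) = ((0*0)*(-60))*(-62) = (0*(-60))*(-62) = 0*(-62) = 0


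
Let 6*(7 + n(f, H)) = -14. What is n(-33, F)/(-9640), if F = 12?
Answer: 7/7230 ≈ 0.00096819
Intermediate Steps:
n(f, H) = -28/3 (n(f, H) = -7 + (⅙)*(-14) = -7 - 7/3 = -28/3)
n(-33, F)/(-9640) = -28/3/(-9640) = -28/3*(-1/9640) = 7/7230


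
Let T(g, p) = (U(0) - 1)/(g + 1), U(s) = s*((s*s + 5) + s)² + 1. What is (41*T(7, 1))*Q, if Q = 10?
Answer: 0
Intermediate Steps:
U(s) = 1 + s*(5 + s + s²)² (U(s) = s*((s² + 5) + s)² + 1 = s*((5 + s²) + s)² + 1 = s*(5 + s + s²)² + 1 = 1 + s*(5 + s + s²)²)
T(g, p) = 0 (T(g, p) = ((1 + 0*(5 + 0 + 0²)²) - 1)/(g + 1) = ((1 + 0*(5 + 0 + 0)²) - 1)/(1 + g) = ((1 + 0*5²) - 1)/(1 + g) = ((1 + 0*25) - 1)/(1 + g) = ((1 + 0) - 1)/(1 + g) = (1 - 1)/(1 + g) = 0/(1 + g) = 0)
(41*T(7, 1))*Q = (41*0)*10 = 0*10 = 0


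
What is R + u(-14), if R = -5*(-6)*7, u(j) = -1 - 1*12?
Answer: 197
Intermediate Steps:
u(j) = -13 (u(j) = -1 - 12 = -13)
R = 210 (R = 30*7 = 210)
R + u(-14) = 210 - 13 = 197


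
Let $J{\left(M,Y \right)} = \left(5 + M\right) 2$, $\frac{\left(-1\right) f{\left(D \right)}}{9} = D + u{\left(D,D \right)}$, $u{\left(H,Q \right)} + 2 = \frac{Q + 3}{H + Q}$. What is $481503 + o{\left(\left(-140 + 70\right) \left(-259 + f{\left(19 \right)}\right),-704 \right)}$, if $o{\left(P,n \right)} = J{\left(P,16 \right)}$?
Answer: $\frac{10258527}{19} \approx 5.3992 \cdot 10^{5}$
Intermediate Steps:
$u{\left(H,Q \right)} = -2 + \frac{3 + Q}{H + Q}$ ($u{\left(H,Q \right)} = -2 + \frac{Q + 3}{H + Q} = -2 + \frac{3 + Q}{H + Q}$)
$f{\left(D \right)} = - 9 D - \frac{9 \left(3 - 3 D\right)}{2 D}$ ($f{\left(D \right)} = - 9 \left(D + \frac{3 - D - 2 D}{D + D}\right) = - 9 \left(D + \frac{3 - 3 D}{2 D}\right) = - 9 D - \frac{9 \left(3 - 3 D\right)}{2 D}$)
$J{\left(M,Y \right)} = 10 + 2 M$
$o{\left(P,n \right)} = 10 + 2 P$
$481503 + o{\left(\left(-140 + 70\right) \left(-259 + f{\left(19 \right)}\right),-704 \right)} = 481503 + \left(10 + 2 \left(-140 + 70\right) \left(-259 - \left(\frac{315}{2} + \frac{27}{38}\right)\right)\right) = 481503 + \left(10 + 2 \left(- 70 \left(-259 - \frac{3006}{19}\right)\right)\right) = 481503 + \left(10 + 2 \left(\left(-70\right) \left(- \frac{7927}{19}\right)\right)\right) = 481503 + \left(10 + 2 \cdot \frac{554890}{19}\right) = 481503 + \left(10 + \frac{1109780}{19}\right) = 481503 + \frac{1109970}{19} = \frac{10258527}{19}$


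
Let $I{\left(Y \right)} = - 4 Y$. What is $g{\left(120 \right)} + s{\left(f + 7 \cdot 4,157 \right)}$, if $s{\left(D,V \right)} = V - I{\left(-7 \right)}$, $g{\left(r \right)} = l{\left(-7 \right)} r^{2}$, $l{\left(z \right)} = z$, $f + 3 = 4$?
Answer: $-100671$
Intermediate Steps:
$f = 1$ ($f = -3 + 4 = 1$)
$g{\left(r \right)} = - 7 r^{2}$
$s{\left(D,V \right)} = -28 + V$ ($s{\left(D,V \right)} = V - \left(-4\right) \left(-7\right) = V - 28 = -28 + V$)
$g{\left(120 \right)} + s{\left(f + 7 \cdot 4,157 \right)} = - 7 \cdot 120^{2} + \left(-28 + 157\right) = \left(-7\right) 14400 + 129 = -100800 + 129 = -100671$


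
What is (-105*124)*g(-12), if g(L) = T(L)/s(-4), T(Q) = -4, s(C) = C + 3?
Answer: -52080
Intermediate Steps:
s(C) = 3 + C
g(L) = 4 (g(L) = -4/(3 - 4) = -4/(-1) = -4*(-1) = 4)
(-105*124)*g(-12) = -105*124*4 = -13020*4 = -52080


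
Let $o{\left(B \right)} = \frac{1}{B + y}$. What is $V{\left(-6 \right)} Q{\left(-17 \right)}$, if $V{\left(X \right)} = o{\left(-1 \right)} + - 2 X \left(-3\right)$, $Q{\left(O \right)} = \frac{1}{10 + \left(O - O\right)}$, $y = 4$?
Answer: $- \frac{107}{30} \approx -3.5667$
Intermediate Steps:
$Q{\left(O \right)} = \frac{1}{10}$ ($Q{\left(O \right)} = \frac{1}{10 + 0} = \frac{1}{10}$)
$o{\left(B \right)} = \frac{1}{4 + B}$ ($o{\left(B \right)} = \frac{1}{B + 4} = \frac{1}{4 + B}$)
$V{\left(X \right)} = \frac{1}{3} + 6 X$ ($V{\left(X \right)} = \frac{1}{4 - 1} + - 2 X \left(-3\right) = \frac{1}{3} + 6 X$)
$V{\left(-6 \right)} Q{\left(-17 \right)} = \left(\frac{1}{3} + 6 \left(-6\right)\right) \frac{1}{10} = \left(\frac{1}{3} - 36\right) \frac{1}{10} = \left(- \frac{107}{3}\right) \frac{1}{10} = - \frac{107}{30}$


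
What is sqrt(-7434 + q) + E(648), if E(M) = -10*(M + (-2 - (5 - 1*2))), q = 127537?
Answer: -6430 + sqrt(120103) ≈ -6083.4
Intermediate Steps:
E(M) = 50 - 10*M (E(M) = -10*(M + (-2 - (5 - 2))) = -10*(M + (-2 - 1*3)) = -10*(M + (-2 - 3)) = -10*(M - 5) = -10*(-5 + M) = 50 - 10*M)
sqrt(-7434 + q) + E(648) = sqrt(-7434 + 127537) + (50 - 10*648) = sqrt(120103) + (50 - 6480) = sqrt(120103) - 6430 = -6430 + sqrt(120103)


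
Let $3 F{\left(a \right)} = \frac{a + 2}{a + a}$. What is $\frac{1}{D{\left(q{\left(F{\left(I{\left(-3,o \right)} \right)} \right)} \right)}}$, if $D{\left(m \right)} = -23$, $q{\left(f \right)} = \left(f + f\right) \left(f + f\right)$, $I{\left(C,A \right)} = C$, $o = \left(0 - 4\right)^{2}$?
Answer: $- \frac{1}{23} \approx -0.043478$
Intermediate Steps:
$o = 16$ ($o = \left(-4\right)^{2} = 16$)
$F{\left(a \right)} = \frac{2 + a}{6 a}$ ($F{\left(a \right)} = \frac{\left(a + 2\right) \frac{1}{a + a}}{3} = \frac{\left(2 + a\right) \frac{1}{2 a}}{3} = \frac{\frac{1}{2} \frac{1}{a} \left(2 + a\right)}{3} = \frac{2 + a}{6 a}$)
$q{\left(f \right)} = 4 f^{2}$ ($q{\left(f \right)} = 2 f 2 f = 4 f^{2}$)
$\frac{1}{D{\left(q{\left(F{\left(I{\left(-3,o \right)} \right)} \right)} \right)}} = \frac{1}{-23} = - \frac{1}{23}$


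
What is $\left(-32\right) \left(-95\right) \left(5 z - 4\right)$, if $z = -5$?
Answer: $-88160$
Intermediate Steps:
$\left(-32\right) \left(-95\right) \left(5 z - 4\right) = \left(-32\right) \left(-95\right) \left(5 \left(-5\right) - 4\right) = 3040 \left(-25 - 4\right) = 3040 \left(-29\right) = -88160$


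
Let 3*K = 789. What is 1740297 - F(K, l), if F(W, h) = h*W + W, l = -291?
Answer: 1816567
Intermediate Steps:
K = 263 (K = (1/3)*789 = 263)
F(W, h) = W + W*h (F(W, h) = W*h + W = W + W*h)
1740297 - F(K, l) = 1740297 - 263*(1 - 291) = 1740297 - 263*(-290) = 1740297 - 1*(-76270) = 1740297 + 76270 = 1816567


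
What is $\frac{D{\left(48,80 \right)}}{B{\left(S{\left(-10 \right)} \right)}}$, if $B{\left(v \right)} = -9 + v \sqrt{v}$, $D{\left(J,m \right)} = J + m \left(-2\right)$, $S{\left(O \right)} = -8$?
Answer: $\frac{1008}{593} - \frac{1792 i \sqrt{2}}{593} \approx 1.6998 - 4.2736 i$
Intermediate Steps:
$D{\left(J,m \right)} = J - 2 m$
$B{\left(v \right)} = -9 + v^{\frac{3}{2}}$
$\frac{D{\left(48,80 \right)}}{B{\left(S{\left(-10 \right)} \right)}} = \frac{48 - 160}{-9 + \left(-8\right)^{\frac{3}{2}}} = \frac{48 - 160}{-9 - 16 i \sqrt{2}} = - \frac{112}{-9 - 16 i \sqrt{2}}$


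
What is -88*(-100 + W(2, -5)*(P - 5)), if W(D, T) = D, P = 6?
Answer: 8624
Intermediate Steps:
-88*(-100 + W(2, -5)*(P - 5)) = -88*(-100 + 2*(6 - 5)) = -88*(-100 + 2*1) = -88*(-100 + 2) = -88*(-98) = 8624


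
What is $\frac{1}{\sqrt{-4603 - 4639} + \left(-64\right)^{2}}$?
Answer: $\frac{2048}{8393229} - \frac{i \sqrt{9242}}{16786458} \approx 0.00024401 - 5.727 \cdot 10^{-6} i$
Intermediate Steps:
$\frac{1}{\sqrt{-4603 - 4639} + \left(-64\right)^{2}} = \frac{1}{\sqrt{-9242} + 4096} = \frac{1}{i \sqrt{9242} + 4096} = \frac{1}{4096 + i \sqrt{9242}}$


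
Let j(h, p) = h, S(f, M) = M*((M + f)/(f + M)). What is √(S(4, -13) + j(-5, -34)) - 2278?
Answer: -2278 + 3*I*√2 ≈ -2278.0 + 4.2426*I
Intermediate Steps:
S(f, M) = M (S(f, M) = M*((M + f)/(M + f)) = M*1 = M)
√(S(4, -13) + j(-5, -34)) - 2278 = √(-13 - 5) - 2278 = √(-18) - 2278 = 3*I*√2 - 2278 = -2278 + 3*I*√2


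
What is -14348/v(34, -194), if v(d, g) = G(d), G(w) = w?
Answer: -422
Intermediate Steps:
v(d, g) = d
-14348/v(34, -194) = -14348/34 = -14348*1/34 = -422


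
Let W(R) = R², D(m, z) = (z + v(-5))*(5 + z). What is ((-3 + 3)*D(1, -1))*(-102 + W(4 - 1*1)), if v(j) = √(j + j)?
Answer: 0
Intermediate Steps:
v(j) = √2*√j (v(j) = √(2*j) = √2*√j)
D(m, z) = (5 + z)*(z + I*√10) (D(m, z) = (z + √2*√(-5))*(5 + z) = (z + √2*(I*√5))*(5 + z) = (z + I*√10)*(5 + z) = (5 + z)*(z + I*√10))
((-3 + 3)*D(1, -1))*(-102 + W(4 - 1*1)) = ((-3 + 3)*((-1)² + 5*(-1) + 5*I*√10 + I*(-1)*√10))*(-102 + (4 - 1*1)²) = (0*(1 - 5 + 5*I*√10 - I*√10))*(-102 + (4 - 1)²) = (0*(-4 + 4*I*√10))*(-102 + 3²) = 0*(-102 + 9) = 0*(-93) = 0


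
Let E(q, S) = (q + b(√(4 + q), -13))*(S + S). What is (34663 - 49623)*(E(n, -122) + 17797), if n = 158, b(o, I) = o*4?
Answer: 310494800 + 131408640*√2 ≈ 4.9633e+8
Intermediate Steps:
b(o, I) = 4*o
E(q, S) = 2*S*(q + 4*√(4 + q)) (E(q, S) = (q + 4*√(4 + q))*(S + S) = (q + 4*√(4 + q))*(2*S) = 2*S*(q + 4*√(4 + q)))
(34663 - 49623)*(E(n, -122) + 17797) = (34663 - 49623)*(2*(-122)*(158 + 4*√(4 + 158)) + 17797) = -14960*(2*(-122)*(158 + 4*√162) + 17797) = -14960*(2*(-122)*(158 + 4*(9*√2)) + 17797) = -14960*(2*(-122)*(158 + 36*√2) + 17797) = -14960*((-38552 - 8784*√2) + 17797) = -14960*(-20755 - 8784*√2) = 310494800 + 131408640*√2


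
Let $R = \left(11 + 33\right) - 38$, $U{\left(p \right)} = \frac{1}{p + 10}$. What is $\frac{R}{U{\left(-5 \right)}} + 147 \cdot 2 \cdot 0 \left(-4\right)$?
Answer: $30$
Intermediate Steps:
$U{\left(p \right)} = \frac{1}{10 + p}$
$R = 6$ ($R = 44 - 38 = 6$)
$\frac{R}{U{\left(-5 \right)}} + 147 \cdot 2 \cdot 0 \left(-4\right) = \frac{6}{\frac{1}{10 - 5}} + 147 \cdot 2 \cdot 0 \left(-4\right) = \frac{6}{\frac{1}{5}} + 147 \cdot 0 \left(-4\right) = 6 \frac{1}{\frac{1}{5}} + 147 \cdot 0 = 6 \cdot 5 + 0 = 30 + 0 = 30$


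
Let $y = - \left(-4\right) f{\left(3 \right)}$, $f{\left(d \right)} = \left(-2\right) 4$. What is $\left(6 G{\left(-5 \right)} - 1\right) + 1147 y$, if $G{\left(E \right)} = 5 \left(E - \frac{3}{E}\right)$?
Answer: $-36837$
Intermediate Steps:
$G{\left(E \right)} = - \frac{15}{E} + 5 E$
$f{\left(d \right)} = -8$
$y = -32$ ($y = - \left(-4\right) \left(-8\right) = \left(-1\right) 32 = -32$)
$\left(6 G{\left(-5 \right)} - 1\right) + 1147 y = \left(6 \left(- \frac{15}{-5} + 5 \left(-5\right)\right) - 1\right) + 1147 \left(-32\right) = \left(6 \left(\left(-15\right) \left(- \frac{1}{5}\right) - 25\right) - 1\right) - 36704 = \left(6 \left(3 - 25\right) - 1\right) - 36704 = \left(6 \left(-22\right) - 1\right) - 36704 = \left(-132 - 1\right) - 36704 = -133 - 36704 = -36837$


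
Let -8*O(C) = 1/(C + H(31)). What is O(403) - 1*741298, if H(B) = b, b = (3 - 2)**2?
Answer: -2395875137/3232 ≈ -7.4130e+5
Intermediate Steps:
b = 1 (b = 1**2 = 1)
H(B) = 1
O(C) = -1/(8*(1 + C)) (O(C) = -1/(8*(C + 1)) = -1/(8*(1 + C)))
O(403) - 1*741298 = -1/(8 + 8*403) - 1*741298 = -1/(8 + 3224) - 741298 = -1/3232 - 741298 = -2395875137/3232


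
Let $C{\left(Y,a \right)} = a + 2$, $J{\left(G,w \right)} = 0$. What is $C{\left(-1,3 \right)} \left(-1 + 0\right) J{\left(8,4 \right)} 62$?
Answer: $0$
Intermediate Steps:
$C{\left(Y,a \right)} = 2 + a$
$C{\left(-1,3 \right)} \left(-1 + 0\right) J{\left(8,4 \right)} 62 = \left(2 + 3\right) \left(-1 + 0\right) 0 \cdot 62 = 5 \left(-1\right) 0 \cdot 62 = \left(-5\right) 0 \cdot 62 = 0 \cdot 62 = 0$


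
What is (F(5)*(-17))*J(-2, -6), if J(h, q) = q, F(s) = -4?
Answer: -408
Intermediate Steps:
(F(5)*(-17))*J(-2, -6) = -4*(-17)*(-6) = 68*(-6) = -408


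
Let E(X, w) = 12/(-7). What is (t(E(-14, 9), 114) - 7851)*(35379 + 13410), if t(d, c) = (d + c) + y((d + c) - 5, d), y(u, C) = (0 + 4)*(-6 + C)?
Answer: -2653487343/7 ≈ -3.7907e+8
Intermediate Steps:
E(X, w) = -12/7 (E(X, w) = 12*(-1/7) = -12/7)
y(u, C) = -24 + 4*C (y(u, C) = 4*(-6 + C) = -24 + 4*C)
t(d, c) = -24 + c + 5*d (t(d, c) = (d + c) + (-24 + 4*d) = (c + d) + (-24 + 4*d) = -24 + c + 5*d)
(t(E(-14, 9), 114) - 7851)*(35379 + 13410) = ((-24 + 114 + 5*(-12/7)) - 7851)*(35379 + 13410) = ((-24 + 114 - 60/7) - 7851)*48789 = (570/7 - 7851)*48789 = -54387/7*48789 = -2653487343/7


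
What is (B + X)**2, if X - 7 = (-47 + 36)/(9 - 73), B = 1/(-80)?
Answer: 5248681/102400 ≈ 51.257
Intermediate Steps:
B = -1/80 ≈ -0.012500
X = 459/64 (X = 7 + (-47 + 36)/(9 - 73) = 7 - 11/(-64) = 7 - 11*(-1/64) = 7 + 11/64 = 459/64 ≈ 7.1719)
(B + X)**2 = (-1/80 + 459/64)**2 = (2291/320)**2 = 5248681/102400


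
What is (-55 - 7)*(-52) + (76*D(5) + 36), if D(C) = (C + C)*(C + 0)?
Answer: 7060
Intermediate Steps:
D(C) = 2*C² (D(C) = (2*C)*C = 2*C²)
(-55 - 7)*(-52) + (76*D(5) + 36) = (-55 - 7)*(-52) + (76*(2*5²) + 36) = -62*(-52) + (76*(2*25) + 36) = 3224 + (76*50 + 36) = 3224 + (3800 + 36) = 3224 + 3836 = 7060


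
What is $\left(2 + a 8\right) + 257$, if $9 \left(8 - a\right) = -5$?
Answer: $\frac{2947}{9} \approx 327.44$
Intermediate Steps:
$a = \frac{77}{9}$ ($a = 8 - - \frac{5}{9} = 8 + \frac{5}{9} = \frac{77}{9} \approx 8.5556$)
$\left(2 + a 8\right) + 257 = \left(2 + \frac{77}{9} \cdot 8\right) + 257 = \left(2 + \frac{616}{9}\right) + 257 = \frac{634}{9} + 257 = \frac{2947}{9}$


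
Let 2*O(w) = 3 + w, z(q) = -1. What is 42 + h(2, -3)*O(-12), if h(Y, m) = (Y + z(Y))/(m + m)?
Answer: 171/4 ≈ 42.750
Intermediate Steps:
h(Y, m) = (-1 + Y)/(2*m) (h(Y, m) = (Y - 1)/(m + m) = (-1 + Y)/((2*m)) = (-1 + Y)*(1/(2*m)) = (-1 + Y)/(2*m))
O(w) = 3/2 + w/2 (O(w) = (3 + w)/2 = 3/2 + w/2)
42 + h(2, -3)*O(-12) = 42 + ((½)*(-1 + 2)/(-3))*(3/2 + (½)*(-12)) = 42 + ((½)*(-⅓)*1)*(3/2 - 6) = 42 - ⅙*(-9/2) = 42 + ¾ = 171/4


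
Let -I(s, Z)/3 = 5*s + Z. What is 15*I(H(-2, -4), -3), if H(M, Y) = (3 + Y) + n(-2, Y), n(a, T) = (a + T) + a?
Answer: 2160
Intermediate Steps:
n(a, T) = T + 2*a (n(a, T) = (T + a) + a = T + 2*a)
H(M, Y) = -1 + 2*Y (H(M, Y) = (3 + Y) + (Y + 2*(-2)) = (3 + Y) + (Y - 4) = (3 + Y) + (-4 + Y) = -1 + 2*Y)
I(s, Z) = -15*s - 3*Z (I(s, Z) = -3*(5*s + Z) = -3*(Z + 5*s) = -15*s - 3*Z)
15*I(H(-2, -4), -3) = 15*(-15*(-1 + 2*(-4)) - 3*(-3)) = 15*(-15*(-1 - 8) + 9) = 15*(-15*(-9) + 9) = 15*(135 + 9) = 15*144 = 2160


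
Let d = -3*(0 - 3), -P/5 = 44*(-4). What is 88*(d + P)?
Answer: 78232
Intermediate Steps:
P = 880 (P = -220*(-4) = -5*(-176) = 880)
d = 9 (d = -3*(-3) = 9)
88*(d + P) = 88*(9 + 880) = 88*889 = 78232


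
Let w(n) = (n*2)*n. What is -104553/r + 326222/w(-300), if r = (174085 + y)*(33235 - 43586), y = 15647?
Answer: 26695475112871/14729369490000 ≈ 1.8124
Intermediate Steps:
w(n) = 2*n**2 (w(n) = (2*n)*n = 2*n**2)
r = -1963915932 (r = (174085 + 15647)*(33235 - 43586) = 189732*(-10351) = -1963915932)
-104553/r + 326222/w(-300) = -104553/(-1963915932) + 326222/((2*(-300)**2)) = -104553*(-1/1963915932) + 326222/((2*90000)) = 34851/654638644 + 326222/180000 = 34851/654638644 + 326222*(1/180000) = 34851/654638644 + 163111/90000 = 26695475112871/14729369490000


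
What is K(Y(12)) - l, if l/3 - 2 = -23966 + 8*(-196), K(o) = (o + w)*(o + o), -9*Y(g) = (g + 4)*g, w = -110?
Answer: 739796/9 ≈ 82200.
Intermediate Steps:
Y(g) = -g*(4 + g)/9 (Y(g) = -(g + 4)*g/9 = -(4 + g)*g/9 = -g*(4 + g)/9)
K(o) = 2*o*(-110 + o) (K(o) = (o - 110)*(o + o) = (-110 + o)*(2*o) = 2*o*(-110 + o))
l = -76596 (l = 6 + 3*(-23966 + 8*(-196)) = 6 + 3*(-23966 - 1568) = 6 + 3*(-25534) = 6 - 76602 = -76596)
K(Y(12)) - l = 2*(-⅑*12*(4 + 12))*(-110 - ⅑*12*(4 + 12)) - 1*(-76596) = 2*(-⅑*12*16)*(-110 - ⅑*12*16) + 76596 = 2*(-64/3)*(-110 - 64/3) + 76596 = 2*(-64/3)*(-394/3) + 76596 = 50432/9 + 76596 = 739796/9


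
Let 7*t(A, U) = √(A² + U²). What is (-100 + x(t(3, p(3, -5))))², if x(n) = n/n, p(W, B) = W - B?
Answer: 9801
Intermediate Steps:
t(A, U) = √(A² + U²)/7
x(n) = 1
(-100 + x(t(3, p(3, -5))))² = (-100 + 1)² = (-99)² = 9801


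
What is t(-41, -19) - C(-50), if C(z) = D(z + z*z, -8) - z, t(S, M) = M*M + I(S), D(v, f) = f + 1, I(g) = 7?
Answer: 325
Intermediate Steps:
D(v, f) = 1 + f
t(S, M) = 7 + M² (t(S, M) = M*M + 7 = M² + 7 = 7 + M²)
C(z) = -7 - z (C(z) = (1 - 8) - z = -7 - z)
t(-41, -19) - C(-50) = (7 + (-19)²) - (-7 - 1*(-50)) = (7 + 361) - (-7 + 50) = 368 - 1*43 = 368 - 43 = 325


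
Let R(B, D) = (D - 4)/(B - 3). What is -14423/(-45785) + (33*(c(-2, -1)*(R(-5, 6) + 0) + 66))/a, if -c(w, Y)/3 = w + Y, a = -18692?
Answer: 693098089/3423252880 ≈ 0.20247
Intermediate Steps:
R(B, D) = (-4 + D)/(-3 + B)
c(w, Y) = -3*Y - 3*w (c(w, Y) = -3*(w + Y) = -3*(Y + w) = -3*Y - 3*w)
-14423/(-45785) + (33*(c(-2, -1)*(R(-5, 6) + 0) + 66))/a = -14423/(-45785) + (33*((-3*(-1) - 3*(-2))*((-4 + 6)/(-3 - 5) + 0) + 66))/(-18692) = -14423*(-1/45785) + (33*((3 + 6)*(2/(-8) + 0) + 66))*(-1/18692) = 14423/45785 + (33*(9*(-⅛*2 + 0) + 66))*(-1/18692) = 14423/45785 + (33*(9*(-¼ + 0) + 66))*(-1/18692) = 14423/45785 + (33*(9*(-¼) + 66))*(-1/18692) = 14423/45785 + (33*(-9/4 + 66))*(-1/18692) = 14423/45785 + (33*(255/4))*(-1/18692) = 14423/45785 + (8415/4)*(-1/18692) = 14423/45785 - 8415/74768 = 693098089/3423252880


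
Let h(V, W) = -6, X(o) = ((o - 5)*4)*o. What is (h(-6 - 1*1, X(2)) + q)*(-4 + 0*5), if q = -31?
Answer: 148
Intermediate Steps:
X(o) = o*(-20 + 4*o) (X(o) = ((-5 + o)*4)*o = (-20 + 4*o)*o = o*(-20 + 4*o))
(h(-6 - 1*1, X(2)) + q)*(-4 + 0*5) = (-6 - 31)*(-4 + 0*5) = -37*(-4 + 0) = -37*(-4) = 148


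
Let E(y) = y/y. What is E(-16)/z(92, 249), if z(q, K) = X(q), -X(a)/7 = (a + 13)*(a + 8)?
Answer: -1/73500 ≈ -1.3605e-5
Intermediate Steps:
X(a) = -7*(8 + a)*(13 + a) (X(a) = -7*(a + 13)*(a + 8) = -7*(13 + a)*(8 + a) = -7*(8 + a)*(13 + a))
z(q, K) = -728 - 147*q - 7*q²
E(y) = 1
E(-16)/z(92, 249) = 1/(-728 - 147*92 - 7*92²) = 1/(-728 - 13524 - 7*8464) = 1/(-728 - 13524 - 59248) = 1/(-73500) = 1*(-1/73500) = -1/73500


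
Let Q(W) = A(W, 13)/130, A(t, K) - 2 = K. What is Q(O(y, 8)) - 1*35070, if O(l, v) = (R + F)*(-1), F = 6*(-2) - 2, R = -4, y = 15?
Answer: -911817/26 ≈ -35070.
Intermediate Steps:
F = -14 (F = -12 - 2 = -14)
A(t, K) = 2 + K
O(l, v) = 18 (O(l, v) = (-4 - 14)*(-1) = -18*(-1) = 18)
Q(W) = 3/26 (Q(W) = (2 + 13)/130 = 15*(1/130) = 3/26)
Q(O(y, 8)) - 1*35070 = 3/26 - 1*35070 = 3/26 - 35070 = -911817/26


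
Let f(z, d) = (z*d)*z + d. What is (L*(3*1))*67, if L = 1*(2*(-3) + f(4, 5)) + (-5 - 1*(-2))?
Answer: 15276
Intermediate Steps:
f(z, d) = d + d*z² (f(z, d) = (d*z)*z + d = d*z² + d = d + d*z²)
L = 76 (L = 1*(2*(-3) + 5*(1 + 4²)) + (-5 - 1*(-2)) = 1*(-6 + 5*(1 + 16)) + (-5 + 2) = 1*(-6 + 5*17) - 3 = 1*(-6 + 85) - 3 = 1*79 - 3 = 79 - 3 = 76)
(L*(3*1))*67 = (76*(3*1))*67 = (76*3)*67 = 228*67 = 15276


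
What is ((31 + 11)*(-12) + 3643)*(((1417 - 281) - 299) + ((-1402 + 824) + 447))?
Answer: 2216134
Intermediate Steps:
((31 + 11)*(-12) + 3643)*(((1417 - 281) - 299) + ((-1402 + 824) + 447)) = (42*(-12) + 3643)*((1136 - 299) + (-578 + 447)) = (-504 + 3643)*(837 - 131) = 3139*706 = 2216134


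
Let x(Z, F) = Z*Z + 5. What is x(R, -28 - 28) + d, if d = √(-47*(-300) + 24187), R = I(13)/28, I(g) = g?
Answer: 4089/784 + √38287 ≈ 200.89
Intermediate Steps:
R = 13/28 ≈ 0.46429
x(Z, F) = 5 + Z² (x(Z, F) = Z² + 5 = 5 + Z²)
d = √38287 (d = √(14100 + 24187) = √38287 ≈ 195.67)
x(R, -28 - 28) + d = (5 + (13/28)²) + √38287 = (5 + 169/784) + √38287 = 4089/784 + √38287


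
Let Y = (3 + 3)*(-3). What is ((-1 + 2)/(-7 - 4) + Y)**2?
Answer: 39601/121 ≈ 327.28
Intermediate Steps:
Y = -18 (Y = 6*(-3) = -18)
((-1 + 2)/(-7 - 4) + Y)**2 = ((-1 + 2)/(-7 - 4) - 18)**2 = (1/(-11) - 18)**2 = (1*(-1/11) - 18)**2 = (-1/11 - 18)**2 = (-199/11)**2 = 39601/121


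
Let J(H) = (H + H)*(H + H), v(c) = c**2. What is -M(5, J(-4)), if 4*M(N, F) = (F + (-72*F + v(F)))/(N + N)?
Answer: 56/5 ≈ 11.200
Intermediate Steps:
J(H) = 4*H**2 (J(H) = (2*H)*(2*H) = 4*H**2)
M(N, F) = (F**2 - 71*F)/(8*N) (M(N, F) = ((F + (-72*F + F**2))/(N + N))/4 = ((F + (F**2 - 72*F))/((2*N)))/4 = ((F**2 - 71*F)*(1/(2*N)))/4 = ((F**2 - 71*F)/(2*N))/4 = (F**2 - 71*F)/(8*N))
-M(5, J(-4)) = -4*(-4)**2*(-71 + 4*(-4)**2)/(8*5) = -4*16*(-71 + 4*16)/(8*5) = -64*(-71 + 64)/(8*5) = -64*(-7)/(8*5) = -1*(-56/5) = 56/5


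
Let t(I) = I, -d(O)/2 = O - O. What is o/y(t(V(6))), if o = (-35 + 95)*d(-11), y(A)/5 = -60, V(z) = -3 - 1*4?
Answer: 0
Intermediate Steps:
V(z) = -7 (V(z) = -3 - 4 = -7)
d(O) = 0 (d(O) = -2*(O - O) = -2*0 = 0)
y(A) = -300 (y(A) = 5*(-60) = -300)
o = 0 (o = (-35 + 95)*0 = 60*0 = 0)
o/y(t(V(6))) = 0/(-300) = 0*(-1/300) = 0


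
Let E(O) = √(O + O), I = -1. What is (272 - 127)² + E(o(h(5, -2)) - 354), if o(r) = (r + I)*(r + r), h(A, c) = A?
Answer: 21025 + 2*I*√157 ≈ 21025.0 + 25.06*I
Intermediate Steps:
o(r) = 2*r*(-1 + r) (o(r) = (r - 1)*(r + r) = (-1 + r)*(2*r) = 2*r*(-1 + r))
E(O) = √2*√O (E(O) = √(2*O) = √2*√O)
(272 - 127)² + E(o(h(5, -2)) - 354) = (272 - 127)² + √2*√(2*5*(-1 + 5) - 354) = 145² + √2*√(2*5*4 - 354) = 21025 + √2*√(40 - 354) = 21025 + √2*√(-314) = 21025 + √2*(I*√314) = 21025 + 2*I*√157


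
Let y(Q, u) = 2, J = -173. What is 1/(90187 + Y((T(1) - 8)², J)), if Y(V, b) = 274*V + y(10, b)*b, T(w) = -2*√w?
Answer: 1/117241 ≈ 8.5294e-6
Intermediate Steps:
Y(V, b) = 2*b + 274*V (Y(V, b) = 274*V + 2*b = 2*b + 274*V)
1/(90187 + Y((T(1) - 8)², J)) = 1/(90187 + (2*(-173) + 274*(-2*√1 - 8)²)) = 1/(90187 + (-346 + 274*(-2*1 - 8)²)) = 1/(90187 + (-346 + 274*(-2 - 8)²)) = 1/(90187 + (-346 + 274*(-10)²)) = 1/(90187 + (-346 + 274*100)) = 1/(90187 + (-346 + 27400)) = 1/(90187 + 27054) = 1/117241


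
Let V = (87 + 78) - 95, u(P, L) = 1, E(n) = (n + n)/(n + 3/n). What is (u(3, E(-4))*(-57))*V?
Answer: -3990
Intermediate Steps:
E(n) = 2*n/(n + 3/n) (E(n) = (2*n)/(n + 3/n) = 2*n/(n + 3/n))
V = 70 (V = 165 - 95 = 70)
(u(3, E(-4))*(-57))*V = (1*(-57))*70 = -57*70 = -3990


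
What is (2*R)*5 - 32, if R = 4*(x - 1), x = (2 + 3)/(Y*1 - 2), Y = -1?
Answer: -416/3 ≈ -138.67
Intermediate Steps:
x = -5/3 (x = (2 + 3)/(-1*1 - 2) = 5/(-1 - 2) = 5/(-3) = 5*(-⅓) = -5/3 ≈ -1.6667)
R = -32/3 (R = 4*(-5/3 - 1) = 4*(-8/3) = -32/3 ≈ -10.667)
(2*R)*5 - 32 = (2*(-32/3))*5 - 32 = -64/3*5 - 32 = -320/3 - 32 = -416/3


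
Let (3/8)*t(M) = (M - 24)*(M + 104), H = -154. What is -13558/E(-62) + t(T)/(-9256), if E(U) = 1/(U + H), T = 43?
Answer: 3388305965/1157 ≈ 2.9285e+6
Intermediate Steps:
t(M) = 8*(-24 + M)*(104 + M)/3 (t(M) = 8*((M - 24)*(M + 104))/3 = 8*((-24 + M)*(104 + M))/3 = 8*(-24 + M)*(104 + M)/3)
E(U) = 1/(-154 + U) (E(U) = 1/(U - 154) = 1/(-154 + U))
-13558/E(-62) + t(T)/(-9256) = -13558/(1/(-154 - 62)) + (-6656 + (8/3)*43² + (640/3)*43)/(-9256) = -13558/(1/(-216)) + (-6656 + (8/3)*1849 + 27520/3)*(-1/9256) = -13558/(-1/216) + (-6656 + 14792/3 + 27520/3)*(-1/9256) = -13558*(-216) + 7448*(-1/9256) = 2928528 - 931/1157 = 3388305965/1157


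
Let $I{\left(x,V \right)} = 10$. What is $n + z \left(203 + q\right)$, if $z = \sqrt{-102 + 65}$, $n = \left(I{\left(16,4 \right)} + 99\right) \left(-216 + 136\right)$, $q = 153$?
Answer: $-8720 + 356 i \sqrt{37} \approx -8720.0 + 2165.5 i$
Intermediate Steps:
$n = -8720$ ($n = \left(10 + 99\right) \left(-216 + 136\right) = 109 \left(-80\right) = -8720$)
$z = i \sqrt{37}$ ($z = \sqrt{-37} = i \sqrt{37} \approx 6.0828 i$)
$n + z \left(203 + q\right) = -8720 + i \sqrt{37} \left(203 + 153\right) = -8720 + i \sqrt{37} \cdot 356 = -8720 + 356 i \sqrt{37}$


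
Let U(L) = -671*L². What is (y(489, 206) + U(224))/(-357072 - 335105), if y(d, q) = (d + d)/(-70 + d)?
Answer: 14106931246/290022163 ≈ 48.641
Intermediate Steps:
y(d, q) = 2*d/(-70 + d) (y(d, q) = (2*d)/(-70 + d) = 2*d/(-70 + d))
(y(489, 206) + U(224))/(-357072 - 335105) = (2*489/(-70 + 489) - 671*224²)/(-357072 - 335105) = (2*489/419 - 671*50176)/(-692177) = (2*489*(1/419) - 33668096)*(-1/692177) = (978/419 - 33668096)*(-1/692177) = -14106931246/419*(-1/692177) = 14106931246/290022163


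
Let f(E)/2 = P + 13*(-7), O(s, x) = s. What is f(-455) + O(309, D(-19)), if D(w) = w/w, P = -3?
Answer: 121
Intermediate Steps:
D(w) = 1
f(E) = -188 (f(E) = 2*(-3 + 13*(-7)) = 2*(-3 - 91) = 2*(-94) = -188)
f(-455) + O(309, D(-19)) = -188 + 309 = 121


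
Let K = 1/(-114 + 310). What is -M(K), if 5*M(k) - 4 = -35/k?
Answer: 6856/5 ≈ 1371.2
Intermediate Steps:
K = 1/196 ≈ 0.0051020
M(k) = 4/5 - 7/k (M(k) = 4/5 + (-35/k)/5 = 4/5 - 7/k)
-M(K) = -(4/5 - 7/1/196) = -(4/5 - 7*196) = -(4/5 - 1372) = -1*(-6856/5) = 6856/5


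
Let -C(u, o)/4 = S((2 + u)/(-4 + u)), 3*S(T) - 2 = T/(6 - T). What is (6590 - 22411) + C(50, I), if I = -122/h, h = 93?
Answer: -664607/42 ≈ -15824.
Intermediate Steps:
I = -122/93 ≈ -1.3118
S(T) = ⅔ + T/(3*(6 - T)) (S(T) = ⅔ + (T/(6 - T))/3 = ⅔ + T/(3*(6 - T)))
C(u, o) = -4*(-12 + (2 + u)/(-4 + u))/(3*(-6 + (2 + u)/(-4 + u)))
(6590 - 22411) + C(50, I) = (6590 - 22411) + 4*(50 - 11*50)/(3*(-26 + 5*50)) = -15821 + 4*(50 - 550)/(3*(-26 + 250)) = -15821 + (4/3)*(-500)/224 = -15821 + (4/3)*(1/224)*(-500) = -15821 - 125/42 = -664607/42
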